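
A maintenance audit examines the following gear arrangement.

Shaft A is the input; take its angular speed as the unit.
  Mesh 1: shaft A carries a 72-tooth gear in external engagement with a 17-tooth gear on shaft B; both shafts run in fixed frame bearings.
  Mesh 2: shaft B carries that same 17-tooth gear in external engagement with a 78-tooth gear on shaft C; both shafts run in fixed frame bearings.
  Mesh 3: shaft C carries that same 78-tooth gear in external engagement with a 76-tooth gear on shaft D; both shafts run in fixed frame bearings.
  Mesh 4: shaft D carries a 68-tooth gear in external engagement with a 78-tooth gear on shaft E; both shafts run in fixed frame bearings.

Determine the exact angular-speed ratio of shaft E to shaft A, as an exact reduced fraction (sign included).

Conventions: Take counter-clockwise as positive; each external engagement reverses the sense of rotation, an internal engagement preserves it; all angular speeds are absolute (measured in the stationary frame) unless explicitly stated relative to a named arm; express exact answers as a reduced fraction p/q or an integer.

class = fixed-axis compound train [4 meshes; 4 ratios multiply, 4 sense flips]
mesh 1 [72T→17T]: running ratio 72/17, sense −
mesh 2 [17T→78T]: running ratio 12/13, sense +
mesh 3 [78T→76T]: running ratio 18/19, sense −
mesh 4 [68T→78T]: running ratio 204/247, sense +
ω_out/ω_in = 204/247

204/247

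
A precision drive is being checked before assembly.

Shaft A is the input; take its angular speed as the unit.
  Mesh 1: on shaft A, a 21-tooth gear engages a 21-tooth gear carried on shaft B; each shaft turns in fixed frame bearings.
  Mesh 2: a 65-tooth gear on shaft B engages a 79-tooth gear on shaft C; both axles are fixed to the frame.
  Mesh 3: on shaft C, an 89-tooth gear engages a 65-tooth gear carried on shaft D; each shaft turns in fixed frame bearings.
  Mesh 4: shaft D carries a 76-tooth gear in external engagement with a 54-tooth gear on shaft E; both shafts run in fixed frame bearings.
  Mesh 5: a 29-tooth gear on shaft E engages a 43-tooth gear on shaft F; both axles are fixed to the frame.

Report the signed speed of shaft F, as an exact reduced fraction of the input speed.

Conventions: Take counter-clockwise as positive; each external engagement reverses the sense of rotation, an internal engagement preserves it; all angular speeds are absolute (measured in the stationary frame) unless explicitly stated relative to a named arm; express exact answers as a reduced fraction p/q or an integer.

-98078/91719

5-mesh fixed-axis compound train (all bearings frame-fixed)
mesh 1 [21T→21T]: |ω|/ω_in = 1×21/21 = 1, sense flips to −
mesh 2 [65T→79T]: |ω|/ω_in = 1×65/79 = 65/79, sense flips to +
mesh 3 [89T→65T]: |ω|/ω_in = (65/79)×89/65 = 89/79, sense flips to −
mesh 4 [76T→54T]: |ω|/ω_in = (89/79)×76/54 = 3382/2133, sense flips to +
mesh 5 [29T→43T]: |ω|/ω_in = (3382/2133)×29/43 = 98078/91719, sense flips to −
signed output speed (× input speed) = -98078/91719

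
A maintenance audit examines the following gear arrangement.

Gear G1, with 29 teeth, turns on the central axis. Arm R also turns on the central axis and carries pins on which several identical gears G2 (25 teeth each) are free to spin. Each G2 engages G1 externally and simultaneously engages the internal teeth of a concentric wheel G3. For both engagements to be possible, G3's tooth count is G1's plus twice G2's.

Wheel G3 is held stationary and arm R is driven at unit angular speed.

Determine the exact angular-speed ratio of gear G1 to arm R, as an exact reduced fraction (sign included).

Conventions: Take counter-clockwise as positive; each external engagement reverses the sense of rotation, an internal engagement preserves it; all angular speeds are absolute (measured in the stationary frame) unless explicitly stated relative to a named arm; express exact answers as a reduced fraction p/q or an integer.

108/29

topology: planetary set — G1 29T / G2 25T / G3 79T, arm = carrier (Willis)
ring teeth: 29 + 2·25 = 79
29(ω_sun−ω_arm) = −79(ω_ring−ω_arm),  ω_ring = 0, ω_arm = 1
ω_sun = 1 − (79/29)(0−1) = 108/29
ω_out/ω_in = 108/29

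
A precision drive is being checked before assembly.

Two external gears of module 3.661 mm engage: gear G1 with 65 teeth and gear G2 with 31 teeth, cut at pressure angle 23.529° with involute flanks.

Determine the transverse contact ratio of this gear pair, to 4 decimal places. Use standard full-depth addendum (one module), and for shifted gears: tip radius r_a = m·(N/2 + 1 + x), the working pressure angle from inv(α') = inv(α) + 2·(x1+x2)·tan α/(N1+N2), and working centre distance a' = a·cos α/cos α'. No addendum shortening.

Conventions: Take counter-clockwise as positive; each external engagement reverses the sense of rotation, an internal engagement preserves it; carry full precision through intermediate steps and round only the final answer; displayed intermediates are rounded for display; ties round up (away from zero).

class = single-mesh tooth geometry [involute pair 65T × 31T, m = 3.661]
base radii: r_b1 = 109.090073, r_b2 = 52.027573
tip radii: r_a1 = 122.643500, r_a2 = 60.406500
no profile shift: α' = α, a' = a
action lengths: √(r_a1²−r_b1²) = 56.042699, √(r_a2²−r_b2²) = 30.693271
base pitch p_b = π·m·cos α = 10.545125
CR = (56.042699 + 30.693271 − 175.728000·sin 23.52900°)/10.545125 = 1.572578
contact ratio ≈ 1.5726

1.5726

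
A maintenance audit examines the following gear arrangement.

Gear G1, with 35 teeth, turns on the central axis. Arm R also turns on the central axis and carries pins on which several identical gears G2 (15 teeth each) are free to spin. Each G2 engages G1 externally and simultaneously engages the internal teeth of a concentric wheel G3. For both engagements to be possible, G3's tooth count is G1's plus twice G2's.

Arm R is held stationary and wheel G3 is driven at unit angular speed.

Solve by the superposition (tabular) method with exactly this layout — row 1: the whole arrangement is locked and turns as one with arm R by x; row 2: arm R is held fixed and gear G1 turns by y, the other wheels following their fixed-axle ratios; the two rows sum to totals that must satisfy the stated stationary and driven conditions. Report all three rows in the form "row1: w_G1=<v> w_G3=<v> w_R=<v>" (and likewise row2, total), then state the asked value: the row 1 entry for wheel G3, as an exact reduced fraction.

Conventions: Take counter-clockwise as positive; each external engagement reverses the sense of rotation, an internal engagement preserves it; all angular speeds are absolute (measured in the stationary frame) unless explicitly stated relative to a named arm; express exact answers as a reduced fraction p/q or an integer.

row1: w_G1=0 w_G3=0 w_R=0
row2: w_G1=-13/7 w_G3=1 w_R=0
total: w_G1=-13/7 w_G3=1 w_R=0
asked value: 0

recognized (axles ride arm R): planetary set, 35/15/65 teeth
superposition row 1 [locked train]: every member turns x
superposition row 2 [arm held]: sun y, ring −(35/65)·y, arm 0
boundary: total ω_arm = x = 0 and total ω_ring = x − (35/65)·y = 1  ⇒  y = -13/7, x = 0
row 2 ring = −(35/65)·(-13/7) = 1
totals (row 1 + row 2): sun 0 + (-13/7) = -13/7, ring 0 + 1 = 1, arm 0 + 0 = 0
asked cell (row1, ring) = 0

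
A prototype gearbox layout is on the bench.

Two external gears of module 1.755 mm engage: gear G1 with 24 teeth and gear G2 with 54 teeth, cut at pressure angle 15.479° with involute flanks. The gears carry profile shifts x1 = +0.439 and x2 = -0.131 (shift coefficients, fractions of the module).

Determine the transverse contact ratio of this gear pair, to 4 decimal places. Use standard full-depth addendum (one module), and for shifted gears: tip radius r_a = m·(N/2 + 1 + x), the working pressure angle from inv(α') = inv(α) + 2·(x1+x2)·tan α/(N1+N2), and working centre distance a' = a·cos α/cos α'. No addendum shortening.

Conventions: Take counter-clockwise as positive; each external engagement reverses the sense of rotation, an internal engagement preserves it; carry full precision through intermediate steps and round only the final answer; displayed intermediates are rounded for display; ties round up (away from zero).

recognized (one external pair, fixed centres): single-mesh tooth geometry, m = 1.755, N1 = 24, N2 = 54
base radii: r_b1 = 20.296119, r_b2 = 45.666267
tip radii: r_a1 = 23.585445, r_a2 = 48.910095
inv(α') = inv(15.479°) + 2·(+0.439-0.131)·tan α/(24+54) = 0.00895740  ⇒  α' = 16.95863°
a' = a·cos α / cos α' = 68.4450·cos 15.479°/cos 16.95863° = 68.961119
action lengths: √(r_a1²−r_b1²) = 12.014191, √(r_a2²−r_b2²) = 17.515406
base pitch p_b = π·m·cos α = 5.313511
CR = (12.014191 + 17.515406 − 68.961119·sin 16.95863°)/5.313511 = 1.771886
contact ratio ≈ 1.7719

1.7719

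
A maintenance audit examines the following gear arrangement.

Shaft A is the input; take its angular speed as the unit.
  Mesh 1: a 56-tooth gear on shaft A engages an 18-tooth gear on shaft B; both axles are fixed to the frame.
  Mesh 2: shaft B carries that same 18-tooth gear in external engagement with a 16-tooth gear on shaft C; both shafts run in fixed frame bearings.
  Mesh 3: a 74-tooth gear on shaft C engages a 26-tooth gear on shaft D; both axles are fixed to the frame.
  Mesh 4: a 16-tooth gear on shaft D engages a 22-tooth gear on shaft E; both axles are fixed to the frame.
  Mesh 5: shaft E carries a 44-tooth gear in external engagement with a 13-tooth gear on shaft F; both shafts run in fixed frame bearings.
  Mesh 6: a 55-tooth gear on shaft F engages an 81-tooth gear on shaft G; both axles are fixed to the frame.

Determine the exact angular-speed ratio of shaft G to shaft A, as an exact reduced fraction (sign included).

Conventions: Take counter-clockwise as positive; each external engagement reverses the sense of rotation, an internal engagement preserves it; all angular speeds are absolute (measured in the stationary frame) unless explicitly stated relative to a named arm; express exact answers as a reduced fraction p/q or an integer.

227920/13689

class = fixed-axis compound train [6 meshes; 6 ratios multiply, 6 sense flips]
mesh 1 [56T→18T]: running ratio 28/9, sense −
mesh 2 [18T→16T]: running ratio 7/2, sense +
mesh 3 [74T→26T]: running ratio 259/26, sense −
mesh 4 [16T→22T]: running ratio 1036/143, sense +
mesh 5 [44T→13T]: running ratio 4144/169, sense −
mesh 6 [55T→81T]: running ratio 227920/13689, sense +
ω_out/ω_in = 227920/13689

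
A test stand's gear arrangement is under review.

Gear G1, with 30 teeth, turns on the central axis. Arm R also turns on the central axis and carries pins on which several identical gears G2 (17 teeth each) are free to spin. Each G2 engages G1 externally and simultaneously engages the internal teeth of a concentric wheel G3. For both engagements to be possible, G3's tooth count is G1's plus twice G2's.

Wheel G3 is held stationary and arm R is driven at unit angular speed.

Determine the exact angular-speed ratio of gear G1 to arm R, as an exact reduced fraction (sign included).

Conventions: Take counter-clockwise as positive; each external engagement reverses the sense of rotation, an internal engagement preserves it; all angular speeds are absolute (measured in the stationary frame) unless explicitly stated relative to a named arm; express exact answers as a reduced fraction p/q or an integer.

class = planetary set [G3 = 30+2·17 = 64; Willis about the carrier]
ring teeth: 30 + 2·17 = 64
30(ω_sun−ω_arm) = −64(ω_ring−ω_arm),  ω_ring = 0, ω_arm = 1
ω_sun = 1 − (64/30)(0−1) = 47/15
ω_out/ω_in = 47/15

47/15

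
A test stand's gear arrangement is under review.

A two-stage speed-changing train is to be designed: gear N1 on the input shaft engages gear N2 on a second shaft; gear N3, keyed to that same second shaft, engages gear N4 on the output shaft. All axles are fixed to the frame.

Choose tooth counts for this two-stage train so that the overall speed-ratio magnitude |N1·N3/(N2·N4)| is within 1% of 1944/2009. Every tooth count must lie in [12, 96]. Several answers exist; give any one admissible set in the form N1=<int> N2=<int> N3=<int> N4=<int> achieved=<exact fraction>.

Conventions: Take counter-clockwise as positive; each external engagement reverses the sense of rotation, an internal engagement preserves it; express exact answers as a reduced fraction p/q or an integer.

N1=24 N2=41 N3=81 N4=49 achieved=1944/2009

topology: fixed-axis compound train — 2 stages, target 1944/2009
target = 1944/2009 in lowest terms: an exact hit needs N1·N3 = k·1944 and N2·N4 = k·2009 for one integer k, every count in [12, 96]; additionally prefer no 1:1 stage (N1 ≠ N2, N3 ≠ N4)
k = 1: N1·N3 = 1944 = 24·81, N2·N4 = 2009 = 41·49
achieved = 24·81/(41·49) = 1944/2009; |achieved − target| = 0 ≤ 486/50225 ✓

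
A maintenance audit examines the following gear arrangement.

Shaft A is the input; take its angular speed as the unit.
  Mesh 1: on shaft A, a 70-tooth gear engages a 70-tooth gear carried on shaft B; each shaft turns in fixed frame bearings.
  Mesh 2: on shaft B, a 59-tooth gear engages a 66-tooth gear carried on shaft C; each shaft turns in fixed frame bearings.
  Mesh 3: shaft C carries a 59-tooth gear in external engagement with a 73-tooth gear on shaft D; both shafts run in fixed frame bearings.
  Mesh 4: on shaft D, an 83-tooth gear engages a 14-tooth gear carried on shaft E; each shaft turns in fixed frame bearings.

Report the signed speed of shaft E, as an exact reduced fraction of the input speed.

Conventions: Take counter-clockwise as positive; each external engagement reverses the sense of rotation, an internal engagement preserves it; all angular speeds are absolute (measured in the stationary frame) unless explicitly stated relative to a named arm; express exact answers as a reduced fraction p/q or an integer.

288923/67452

4-mesh fixed-axis compound train (all bearings frame-fixed)
mesh 1 [70T→70T]: |ω|/ω_in = 1×70/70 = 1, sense flips to −
mesh 2 [59T→66T]: |ω|/ω_in = 1×59/66 = 59/66, sense flips to +
mesh 3 [59T→73T]: |ω|/ω_in = (59/66)×59/73 = 3481/4818, sense flips to −
mesh 4 [83T→14T]: |ω|/ω_in = (3481/4818)×83/14 = 288923/67452, sense flips to +
signed output speed (× input speed) = 288923/67452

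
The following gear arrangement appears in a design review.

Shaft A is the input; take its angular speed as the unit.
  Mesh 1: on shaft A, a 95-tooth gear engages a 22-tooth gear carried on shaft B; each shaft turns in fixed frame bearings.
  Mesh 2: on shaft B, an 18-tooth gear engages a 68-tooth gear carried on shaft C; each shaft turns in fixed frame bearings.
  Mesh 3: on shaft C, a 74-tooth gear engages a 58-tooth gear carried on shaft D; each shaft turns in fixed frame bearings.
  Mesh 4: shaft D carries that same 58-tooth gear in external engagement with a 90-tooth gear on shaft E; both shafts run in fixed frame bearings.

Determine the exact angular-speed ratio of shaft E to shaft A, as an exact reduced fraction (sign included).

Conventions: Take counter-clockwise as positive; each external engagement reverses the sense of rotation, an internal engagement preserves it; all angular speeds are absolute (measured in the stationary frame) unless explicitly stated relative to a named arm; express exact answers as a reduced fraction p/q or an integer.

703/748

class = fixed-axis compound train [4 meshes; 4 ratios multiply, 4 sense flips]
mesh 1 [95T→22T]: running ratio 95/22, sense −
mesh 2 [18T→68T]: running ratio 855/748, sense +
mesh 3 [74T→58T]: running ratio 31635/21692, sense −
mesh 4 [58T→90T]: running ratio 703/748, sense +
ω_out/ω_in = 703/748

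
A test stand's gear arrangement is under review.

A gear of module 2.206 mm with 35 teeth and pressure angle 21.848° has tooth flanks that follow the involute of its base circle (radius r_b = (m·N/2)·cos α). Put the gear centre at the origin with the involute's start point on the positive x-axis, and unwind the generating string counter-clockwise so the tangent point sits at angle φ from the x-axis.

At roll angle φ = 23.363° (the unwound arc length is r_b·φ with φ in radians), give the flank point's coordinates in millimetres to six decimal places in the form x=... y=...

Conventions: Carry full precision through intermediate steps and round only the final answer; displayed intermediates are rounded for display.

x=38.688381 y=0.796401

topology: single-mesh involute geometry — m = 2.206, N = 35
pitch radius r_p = m·N/2 = 2.206·35/2 = 38.605000
base radius r_b = r_p·cos α = 38.605000·cos 21.848° = 35.832172
roll angle φ = 23.363° = 0.40776127 rad
x = r_b·(cos φ + φ·sin φ) = 38.688381
y = r_b·(sin φ − φ·cos φ) = 0.796401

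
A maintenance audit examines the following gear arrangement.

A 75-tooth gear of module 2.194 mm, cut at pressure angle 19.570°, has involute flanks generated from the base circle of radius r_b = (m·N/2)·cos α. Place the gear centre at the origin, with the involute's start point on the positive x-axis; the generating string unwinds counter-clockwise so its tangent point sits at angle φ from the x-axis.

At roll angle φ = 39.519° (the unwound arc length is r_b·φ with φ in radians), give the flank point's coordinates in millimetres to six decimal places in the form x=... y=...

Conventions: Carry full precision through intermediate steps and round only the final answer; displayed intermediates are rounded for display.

topology: single-mesh involute geometry — m = 2.194, N = 75
pitch radius r_p = m·N/2 = 2.194·75/2 = 82.275000
base radius r_b = r_p·cos α = 82.275000·cos 19.570° = 77.522217
roll angle φ = 39.519° = 0.68973667 rad
x = r_b·(cos φ + φ·sin φ) = 93.826422
y = r_b·(sin φ − φ·cos φ) = 8.082607

x=93.826422 y=8.082607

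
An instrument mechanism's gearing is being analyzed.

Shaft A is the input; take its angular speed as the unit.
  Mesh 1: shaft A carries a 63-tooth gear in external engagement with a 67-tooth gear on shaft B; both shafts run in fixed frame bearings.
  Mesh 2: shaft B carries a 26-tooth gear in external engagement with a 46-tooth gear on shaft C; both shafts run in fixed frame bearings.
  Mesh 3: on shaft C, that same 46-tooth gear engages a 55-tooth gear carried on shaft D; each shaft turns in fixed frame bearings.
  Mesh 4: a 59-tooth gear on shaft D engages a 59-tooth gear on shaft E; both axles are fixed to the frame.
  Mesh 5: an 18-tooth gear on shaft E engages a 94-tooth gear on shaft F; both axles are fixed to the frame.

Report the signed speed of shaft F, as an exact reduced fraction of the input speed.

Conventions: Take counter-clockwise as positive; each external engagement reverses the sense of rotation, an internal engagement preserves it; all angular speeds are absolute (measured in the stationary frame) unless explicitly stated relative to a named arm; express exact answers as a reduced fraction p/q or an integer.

5-mesh fixed-axis compound train (all bearings frame-fixed)
mesh 1 [63T→67T]: |ω|/ω_in = 1×63/67 = 63/67, sense flips to −
mesh 2 [26T→46T]: |ω|/ω_in = (63/67)×26/46 = 819/1541, sense flips to +
mesh 3 [46T→55T]: |ω|/ω_in = (819/1541)×46/55 = 1638/3685, sense flips to −
mesh 4 [59T→59T]: |ω|/ω_in = (1638/3685)×59/59 = 1638/3685, sense flips to +
mesh 5 [18T→94T]: |ω|/ω_in = (1638/3685)×18/94 = 14742/173195, sense flips to −
signed output speed (× input speed) = -14742/173195

-14742/173195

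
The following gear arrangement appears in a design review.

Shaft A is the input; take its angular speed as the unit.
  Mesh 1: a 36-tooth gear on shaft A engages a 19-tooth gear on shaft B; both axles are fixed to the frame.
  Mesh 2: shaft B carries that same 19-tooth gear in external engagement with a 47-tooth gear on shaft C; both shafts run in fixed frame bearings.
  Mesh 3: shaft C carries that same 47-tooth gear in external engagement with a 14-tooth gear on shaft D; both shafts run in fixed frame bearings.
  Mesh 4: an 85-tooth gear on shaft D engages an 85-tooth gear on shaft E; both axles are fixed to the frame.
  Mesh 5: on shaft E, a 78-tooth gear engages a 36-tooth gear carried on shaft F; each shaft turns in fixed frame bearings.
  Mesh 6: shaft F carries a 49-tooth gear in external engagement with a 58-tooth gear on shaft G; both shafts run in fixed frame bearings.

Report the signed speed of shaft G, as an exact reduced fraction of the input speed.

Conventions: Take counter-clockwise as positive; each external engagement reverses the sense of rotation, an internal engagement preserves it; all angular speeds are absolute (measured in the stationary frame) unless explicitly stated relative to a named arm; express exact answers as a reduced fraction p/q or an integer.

273/58

6-mesh fixed-axis compound train (all bearings frame-fixed)
mesh 1 [36T→19T]: |ω|/ω_in = 1×36/19 = 36/19, sense flips to −
mesh 2 [19T→47T]: |ω|/ω_in = (36/19)×19/47 = 36/47, sense flips to +
mesh 3 [47T→14T]: |ω|/ω_in = (36/47)×47/14 = 18/7, sense flips to −
mesh 4 [85T→85T]: |ω|/ω_in = (18/7)×85/85 = 18/7, sense flips to +
mesh 5 [78T→36T]: |ω|/ω_in = (18/7)×78/36 = 39/7, sense flips to −
mesh 6 [49T→58T]: |ω|/ω_in = (39/7)×49/58 = 273/58, sense flips to +
signed output speed (× input speed) = 273/58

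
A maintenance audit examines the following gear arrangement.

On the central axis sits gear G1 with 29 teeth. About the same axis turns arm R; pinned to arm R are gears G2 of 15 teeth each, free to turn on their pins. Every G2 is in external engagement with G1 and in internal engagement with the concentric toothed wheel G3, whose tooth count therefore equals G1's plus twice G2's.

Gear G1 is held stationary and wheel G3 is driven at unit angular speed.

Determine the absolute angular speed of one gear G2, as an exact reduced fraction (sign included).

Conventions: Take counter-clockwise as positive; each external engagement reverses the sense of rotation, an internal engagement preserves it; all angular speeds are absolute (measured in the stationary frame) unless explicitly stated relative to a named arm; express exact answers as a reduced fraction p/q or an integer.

59/30

class = planetary set [G3 = 29+2·15 = 59; Willis about the carrier]
ring teeth: 29 + 2·15 = 59
29(ω_sun−ω_arm) = −59(ω_ring−ω_arm),  ω_sun = 0, ω_ring = 1
29(0−ω_arm) = −59(1−ω_arm)  ⇒  88·ω_arm = 59  ⇒  ω_arm = 59/88
sun–planet mesh: 29·(0−59/88) = −15·(ω_p−ω_arm)  ⇒  ω_p−ω_arm = 1711/1320
ω_p = 59/88 + 1711/1320 = 59/30
exact speed ratio = 59/30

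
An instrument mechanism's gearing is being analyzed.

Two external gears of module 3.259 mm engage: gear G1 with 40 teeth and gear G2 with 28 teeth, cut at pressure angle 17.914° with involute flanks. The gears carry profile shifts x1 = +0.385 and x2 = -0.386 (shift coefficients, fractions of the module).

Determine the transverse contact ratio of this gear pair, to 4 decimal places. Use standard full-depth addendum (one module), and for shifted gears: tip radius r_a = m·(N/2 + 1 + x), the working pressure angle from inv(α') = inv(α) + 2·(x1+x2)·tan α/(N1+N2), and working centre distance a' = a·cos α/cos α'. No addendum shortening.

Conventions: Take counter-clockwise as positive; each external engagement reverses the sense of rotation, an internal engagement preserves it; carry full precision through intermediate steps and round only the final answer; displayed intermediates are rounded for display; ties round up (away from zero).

1.7763

single-mesh involute tooth geometry (40T engaging 28T at module 3.259)
base radii: r_b1 = 62.020026, r_b2 = 43.414018
tip radii: r_a1 = 69.693715, r_a2 = 47.627026
inv(α') = inv(17.914°) + 2·(+0.385-0.386)·tan α/(40+28) = 0.01059327  ⇒  α' = 17.90879°
a' = a·cos α / cos α' = 110.8060·cos 17.914°/cos 17.90879° = 110.802741
action lengths: √(r_a1²−r_b1²) = 31.791984, √(r_a2²−r_b2²) = 19.584601
base pitch p_b = π·m·cos α = 9.742083
CR = (31.791984 + 19.584601 − 110.802741·sin 17.90879°)/9.742083 = 1.776259
contact ratio ≈ 1.7763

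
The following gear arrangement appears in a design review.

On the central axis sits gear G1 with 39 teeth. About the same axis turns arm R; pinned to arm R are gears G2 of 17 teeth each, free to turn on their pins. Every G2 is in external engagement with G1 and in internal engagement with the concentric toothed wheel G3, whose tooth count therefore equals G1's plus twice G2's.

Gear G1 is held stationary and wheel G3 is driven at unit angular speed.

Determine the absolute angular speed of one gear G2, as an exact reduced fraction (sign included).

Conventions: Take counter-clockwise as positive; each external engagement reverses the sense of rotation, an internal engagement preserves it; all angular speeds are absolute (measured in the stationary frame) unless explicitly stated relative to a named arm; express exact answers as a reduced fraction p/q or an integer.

class = planetary set [G3 = 39+2·17 = 73; Willis about the carrier]
ring teeth: 39 + 2·17 = 73
39(ω_sun−ω_arm) = −73(ω_ring−ω_arm),  ω_sun = 0, ω_ring = 1
39(0−ω_arm) = −73(1−ω_arm)  ⇒  112·ω_arm = 73  ⇒  ω_arm = 73/112
sun–planet mesh: 39·(0−73/112) = −17·(ω_p−ω_arm)  ⇒  ω_p−ω_arm = 2847/1904
ω_p = 73/112 + 2847/1904 = 73/34
exact speed ratio = 73/34

73/34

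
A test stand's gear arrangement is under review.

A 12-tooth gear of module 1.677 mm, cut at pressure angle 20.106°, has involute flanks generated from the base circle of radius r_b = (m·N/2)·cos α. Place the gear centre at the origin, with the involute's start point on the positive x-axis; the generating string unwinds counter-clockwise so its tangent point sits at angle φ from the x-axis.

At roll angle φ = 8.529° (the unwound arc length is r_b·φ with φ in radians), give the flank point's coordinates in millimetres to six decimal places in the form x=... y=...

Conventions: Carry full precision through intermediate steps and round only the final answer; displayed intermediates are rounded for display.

x=9.552913 y=0.010366

class = single-mesh tooth geometry [base-circle involute, m = 1.677, 12T]
pitch radius r_p = m·N/2 = 1.677·12/2 = 10.062000
base radius r_b = r_p·cos α = 10.062000·cos 20.106° = 9.448804
roll angle φ = 8.529° = 0.14885913 rad
x = r_b·(cos φ + φ·sin φ) = 9.552913
y = r_b·(sin φ − φ·cos φ) = 0.010366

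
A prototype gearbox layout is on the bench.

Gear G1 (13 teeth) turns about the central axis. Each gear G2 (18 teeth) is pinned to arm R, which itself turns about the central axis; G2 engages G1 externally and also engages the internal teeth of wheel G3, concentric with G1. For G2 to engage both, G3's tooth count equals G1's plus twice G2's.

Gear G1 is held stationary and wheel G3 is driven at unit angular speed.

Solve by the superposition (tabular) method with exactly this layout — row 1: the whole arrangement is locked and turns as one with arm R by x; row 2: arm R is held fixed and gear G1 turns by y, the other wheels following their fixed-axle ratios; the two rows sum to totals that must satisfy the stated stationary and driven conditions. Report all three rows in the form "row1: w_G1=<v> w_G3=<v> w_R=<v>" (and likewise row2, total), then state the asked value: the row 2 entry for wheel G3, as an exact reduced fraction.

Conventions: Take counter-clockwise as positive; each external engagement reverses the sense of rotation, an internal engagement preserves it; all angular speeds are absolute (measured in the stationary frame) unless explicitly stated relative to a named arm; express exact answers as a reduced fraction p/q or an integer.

class = planetary set [G3 = 13+2·18 = 49; Willis about the carrier]
superposition row 1 [locked train]: every member turns x
row 2 — arm fixed, fixed-axis ratios: sun y, ring −(13/49)·y, arm 0
boundary: total ω_sun = x + y = 0 and total ω_ring = x − (13/49)·y = 1  ⇒  y = -49/62, x = 49/62
row 2 ring = −(13/49)·(-49/62) = 13/62
totals (row 1 + row 2): sun 49/62 + (-49/62) = 0, ring 49/62 + 13/62 = 1, arm 49/62 + 0 = 49/62
asked cell (row2, ring) = 13/62

row1: w_G1=49/62 w_G3=49/62 w_R=49/62
row2: w_G1=-49/62 w_G3=13/62 w_R=0
total: w_G1=0 w_G3=1 w_R=49/62
asked value: 13/62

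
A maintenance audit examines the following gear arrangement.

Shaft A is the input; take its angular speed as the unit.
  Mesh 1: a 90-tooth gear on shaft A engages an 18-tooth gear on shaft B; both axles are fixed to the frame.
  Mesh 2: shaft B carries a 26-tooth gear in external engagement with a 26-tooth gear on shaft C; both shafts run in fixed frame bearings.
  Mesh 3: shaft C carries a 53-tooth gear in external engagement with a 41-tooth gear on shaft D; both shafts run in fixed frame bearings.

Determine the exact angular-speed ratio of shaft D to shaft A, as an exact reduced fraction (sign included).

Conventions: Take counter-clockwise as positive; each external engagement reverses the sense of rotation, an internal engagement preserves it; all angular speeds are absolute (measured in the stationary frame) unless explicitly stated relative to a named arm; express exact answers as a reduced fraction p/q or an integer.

class = fixed-axis compound train [3 meshes; 3 ratios multiply, 3 sense flips]
mesh 1 [90T→18T]: running ratio 5, sense −
mesh 2 [26T→26T]: running ratio 5, sense +
mesh 3 [53T→41T]: running ratio 265/41, sense −
ω_out/ω_in = -265/41

-265/41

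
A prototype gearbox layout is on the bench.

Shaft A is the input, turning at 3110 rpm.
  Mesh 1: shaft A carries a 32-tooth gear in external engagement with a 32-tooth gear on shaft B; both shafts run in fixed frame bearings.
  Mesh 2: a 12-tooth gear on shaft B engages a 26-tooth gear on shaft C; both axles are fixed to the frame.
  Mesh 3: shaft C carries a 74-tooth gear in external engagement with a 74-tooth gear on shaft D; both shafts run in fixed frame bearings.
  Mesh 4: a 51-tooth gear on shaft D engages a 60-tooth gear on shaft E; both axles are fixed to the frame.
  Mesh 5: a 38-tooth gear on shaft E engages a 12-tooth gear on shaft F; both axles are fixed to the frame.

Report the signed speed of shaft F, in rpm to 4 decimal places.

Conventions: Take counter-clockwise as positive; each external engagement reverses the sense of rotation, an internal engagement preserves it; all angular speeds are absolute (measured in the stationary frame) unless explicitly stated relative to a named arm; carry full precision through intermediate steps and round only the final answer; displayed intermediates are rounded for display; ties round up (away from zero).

recognized (6 fixed axles, 5 meshes): fixed-axis compound train
mesh 1 [32T→32T]: ω = 3110.0000×32/32 = 3110.0000 rpm, sense flips to −
mesh 2 [12T→26T]: ω = 3110.0000×12/26 = 1435.3846 rpm, sense flips to +
mesh 3 [74T→74T]: ω = 1435.3846×74/74 = 1435.3846 rpm, sense flips to −
mesh 4 [51T→60T]: ω = 1435.3846×51/60 = 1220.0769 rpm, sense flips to +
mesh 5 [38T→12T]: ω = 1220.0769×38/12 = 3863.5769 rpm, sense flips to −
signed output speed = -3863.5769 rpm

-3863.5769 rpm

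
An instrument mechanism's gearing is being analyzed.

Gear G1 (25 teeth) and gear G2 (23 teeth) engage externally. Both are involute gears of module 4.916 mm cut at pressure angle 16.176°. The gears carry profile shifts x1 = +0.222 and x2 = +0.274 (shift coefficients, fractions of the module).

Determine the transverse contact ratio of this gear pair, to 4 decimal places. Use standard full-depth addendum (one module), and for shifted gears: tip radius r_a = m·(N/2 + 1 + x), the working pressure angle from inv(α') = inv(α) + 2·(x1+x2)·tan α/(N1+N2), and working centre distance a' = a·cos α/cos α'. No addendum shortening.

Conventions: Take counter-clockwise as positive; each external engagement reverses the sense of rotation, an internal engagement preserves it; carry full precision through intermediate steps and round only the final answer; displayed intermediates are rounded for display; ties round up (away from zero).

1.6270

recognized (one external pair, fixed centres): single-mesh tooth geometry, m = 4.916, N1 = 25, N2 = 23
base radii: r_b1 = 59.017223, r_b2 = 54.295845
tip radii: r_a1 = 67.457352, r_a2 = 62.796984
inv(α') = inv(16.176°) + 2·(+0.222+0.274)·tan α/(25+23) = 0.01374305  ⇒  α' = 19.48339°
a' = a·cos α / cos α' = 117.9840·cos 16.176°/cos 19.48339° = 120.195688
action lengths: √(r_a1²−r_b1²) = 32.672033, √(r_a2²−r_b2²) = 31.550315
base pitch p_b = π·m·cos α = 14.832646
CR = (32.672033 + 31.550315 − 120.195688·sin 19.48339°)/14.832646 = 1.627022
contact ratio ≈ 1.6270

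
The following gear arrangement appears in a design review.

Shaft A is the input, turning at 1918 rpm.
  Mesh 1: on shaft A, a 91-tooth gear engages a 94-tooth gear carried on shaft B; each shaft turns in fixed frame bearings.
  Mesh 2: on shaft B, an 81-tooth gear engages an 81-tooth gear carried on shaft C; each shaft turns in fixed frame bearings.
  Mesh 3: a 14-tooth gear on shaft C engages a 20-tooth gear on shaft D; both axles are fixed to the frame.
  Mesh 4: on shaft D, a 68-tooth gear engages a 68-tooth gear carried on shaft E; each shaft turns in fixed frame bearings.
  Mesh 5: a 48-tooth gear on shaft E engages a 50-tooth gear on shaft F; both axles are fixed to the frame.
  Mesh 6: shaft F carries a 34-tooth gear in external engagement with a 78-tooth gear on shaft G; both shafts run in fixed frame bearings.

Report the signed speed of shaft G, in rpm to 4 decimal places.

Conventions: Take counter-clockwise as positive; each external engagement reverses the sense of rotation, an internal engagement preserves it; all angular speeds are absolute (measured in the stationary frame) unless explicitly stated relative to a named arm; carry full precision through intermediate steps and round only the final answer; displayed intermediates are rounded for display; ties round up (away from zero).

+543.8958 rpm

topology: fixed-axis compound train — 6 meshes, A→G
mesh 1 [91T→94T]: ω = 1918.0000×91/94 = 1856.7872 rpm, sense flips to −
mesh 2 [81T→81T]: ω = 1856.7872×81/81 = 1856.7872 rpm, sense flips to +
mesh 3 [14T→20T]: ω = 1856.7872×14/20 = 1299.7511 rpm, sense flips to −
mesh 4 [68T→68T]: ω = 1299.7511×68/68 = 1299.7511 rpm, sense flips to +
mesh 5 [48T→50T]: ω = 1299.7511×48/50 = 1247.7610 rpm, sense flips to −
mesh 6 [34T→78T]: ω = 1247.7610×34/78 = 543.8958 rpm, sense flips to +
signed output speed = +543.8958 rpm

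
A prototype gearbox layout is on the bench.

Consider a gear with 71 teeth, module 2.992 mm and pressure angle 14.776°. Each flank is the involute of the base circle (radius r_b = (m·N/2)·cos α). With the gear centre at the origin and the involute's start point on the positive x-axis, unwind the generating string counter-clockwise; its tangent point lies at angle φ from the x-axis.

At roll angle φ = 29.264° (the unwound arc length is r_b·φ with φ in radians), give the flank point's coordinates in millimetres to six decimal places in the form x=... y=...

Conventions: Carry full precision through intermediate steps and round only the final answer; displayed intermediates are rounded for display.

topology: single-mesh involute geometry — m = 2.992, N = 71
pitch radius r_p = m·N/2 = 2.992·71/2 = 106.216000
base radius r_b = r_p·cos α = 106.216000·cos 14.776° = 102.703469
roll angle φ = 29.264° = 0.51075315 rad
x = r_b·(cos φ + φ·sin φ) = 115.238459
y = r_b·(sin φ − φ·cos φ) = 4.443499

x=115.238459 y=4.443499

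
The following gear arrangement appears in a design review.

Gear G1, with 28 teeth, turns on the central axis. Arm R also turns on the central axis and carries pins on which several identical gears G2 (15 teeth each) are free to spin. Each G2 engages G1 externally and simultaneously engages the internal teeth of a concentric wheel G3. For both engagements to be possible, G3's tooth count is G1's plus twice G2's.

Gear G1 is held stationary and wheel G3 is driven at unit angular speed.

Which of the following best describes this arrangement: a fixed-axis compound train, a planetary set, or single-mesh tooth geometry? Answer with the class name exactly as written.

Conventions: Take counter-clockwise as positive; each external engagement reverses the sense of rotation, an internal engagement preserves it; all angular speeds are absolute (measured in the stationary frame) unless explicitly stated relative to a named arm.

planetary set

class = planetary set [G3 = 28+2·15 = 58; Willis about the carrier]
classification: planetary set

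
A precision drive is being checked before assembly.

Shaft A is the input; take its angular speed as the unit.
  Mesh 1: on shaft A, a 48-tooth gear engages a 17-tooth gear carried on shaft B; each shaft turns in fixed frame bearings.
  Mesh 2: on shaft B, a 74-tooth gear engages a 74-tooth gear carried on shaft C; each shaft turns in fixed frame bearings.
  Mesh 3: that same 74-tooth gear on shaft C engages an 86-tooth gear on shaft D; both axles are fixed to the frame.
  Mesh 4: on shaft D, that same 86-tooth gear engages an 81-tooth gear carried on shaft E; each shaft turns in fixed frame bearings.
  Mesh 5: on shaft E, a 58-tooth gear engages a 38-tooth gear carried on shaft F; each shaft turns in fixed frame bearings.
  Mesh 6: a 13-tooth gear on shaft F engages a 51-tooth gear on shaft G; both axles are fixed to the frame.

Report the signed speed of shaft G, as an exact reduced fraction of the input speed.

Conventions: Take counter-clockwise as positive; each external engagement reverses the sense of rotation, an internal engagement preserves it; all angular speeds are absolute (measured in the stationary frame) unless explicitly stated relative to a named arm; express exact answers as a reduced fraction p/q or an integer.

6-mesh fixed-axis compound train (all bearings frame-fixed)
mesh 1 [48T→17T]: |ω|/ω_in = 1×48/17 = 48/17, sense flips to −
mesh 2 [74T→74T]: |ω|/ω_in = (48/17)×74/74 = 48/17, sense flips to +
mesh 3 [74T→86T]: |ω|/ω_in = (48/17)×74/86 = 1776/731, sense flips to −
mesh 4 [86T→81T]: |ω|/ω_in = (1776/731)×86/81 = 1184/459, sense flips to +
mesh 5 [58T→38T]: |ω|/ω_in = (1184/459)×58/38 = 34336/8721, sense flips to −
mesh 6 [13T→51T]: |ω|/ω_in = (34336/8721)×13/51 = 446368/444771, sense flips to +
signed output speed (× input speed) = 446368/444771

446368/444771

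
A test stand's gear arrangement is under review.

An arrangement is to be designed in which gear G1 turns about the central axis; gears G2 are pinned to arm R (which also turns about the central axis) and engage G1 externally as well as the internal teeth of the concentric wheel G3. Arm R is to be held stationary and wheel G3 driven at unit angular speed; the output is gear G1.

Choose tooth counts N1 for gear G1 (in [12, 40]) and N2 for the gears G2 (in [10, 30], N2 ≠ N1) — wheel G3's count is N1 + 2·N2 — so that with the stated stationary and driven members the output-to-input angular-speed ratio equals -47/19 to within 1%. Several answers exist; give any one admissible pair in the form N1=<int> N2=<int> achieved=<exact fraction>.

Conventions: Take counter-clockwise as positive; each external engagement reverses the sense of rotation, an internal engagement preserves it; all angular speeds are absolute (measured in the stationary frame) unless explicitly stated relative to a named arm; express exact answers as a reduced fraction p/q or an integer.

topology: planetary set — design target -47/19, arm = carrier (Willis)
Willis with ω_arm = 0: ω_sun/ω_ring = −N3/N1; set equal to -47/19  ⇒  N3/N1 = −(-47/19) = 47/19
N3 = N1 + 2·N2  ⇒  N2/N1 = (N3/N1 − 1)/2 = (47/19 − 1)/2 = 14/19
smallest multiple with N1 ≥ 12 and N2 ≥ 10: k = 1  ⇒  N1 = 1·19 = 19, N2 = 1·14 = 14 (N1 ≤ 40, N2 ≤ 30, N2 ≠ N1 ✓), N3 = 19 + 2·14 = 47
check: −N3/N1 with N1 = 19, N3 = 47 gives -47/19; |achieved − target| = 0 ≤ 47/1900 ✓

N1=19 N2=14 achieved=-47/19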